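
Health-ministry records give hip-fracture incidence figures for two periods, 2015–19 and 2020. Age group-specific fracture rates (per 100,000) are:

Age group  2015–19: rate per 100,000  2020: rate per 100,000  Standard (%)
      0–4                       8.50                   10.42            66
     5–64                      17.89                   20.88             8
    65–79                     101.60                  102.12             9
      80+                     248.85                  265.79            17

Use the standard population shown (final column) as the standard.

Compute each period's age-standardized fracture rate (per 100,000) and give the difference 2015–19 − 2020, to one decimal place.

Standard weights: 0.66, 0.08, 0.09, 0.17.
2015–19: 0.6600×8.50 + 0.0800×17.89 + 0.0900×101.60 + 0.1700×248.85 = 58.4897 per 100,000.
2020: 0.6600×10.42 + 0.0800×20.88 + 0.0900×102.12 + 0.1700×265.79 = 62.9227 per 100,000.
Difference = 58.4897 − 62.9227 = -4.4330.

-4.4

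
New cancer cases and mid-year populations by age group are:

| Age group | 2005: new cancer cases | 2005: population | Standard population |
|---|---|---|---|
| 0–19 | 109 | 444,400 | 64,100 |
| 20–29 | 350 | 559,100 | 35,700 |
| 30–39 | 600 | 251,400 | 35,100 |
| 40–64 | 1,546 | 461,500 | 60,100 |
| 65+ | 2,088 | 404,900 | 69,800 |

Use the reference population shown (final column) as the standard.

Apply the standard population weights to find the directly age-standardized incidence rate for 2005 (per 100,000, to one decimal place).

Age-specific rates per 100,000 for 2005: 24.53, 62.60, 238.66, 334.99, 515.68.
Standard total = 264,800; weights = 0.2421, 0.1348, 0.1326, 0.2270, 0.2636.
Standardized rate: 0.2421×24.53 + 0.1348×62.60 + 0.1326×238.66 + 0.2270×334.99 + 0.2636×515.68 = 257.9758 per 100,000.

258.0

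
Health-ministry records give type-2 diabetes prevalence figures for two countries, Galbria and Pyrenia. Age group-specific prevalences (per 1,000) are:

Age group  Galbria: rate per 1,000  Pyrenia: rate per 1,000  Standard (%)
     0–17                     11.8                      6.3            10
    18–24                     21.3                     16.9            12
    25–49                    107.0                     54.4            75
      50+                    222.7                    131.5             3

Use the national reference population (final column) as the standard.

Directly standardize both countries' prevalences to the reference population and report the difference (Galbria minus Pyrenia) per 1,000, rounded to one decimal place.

43.3

Standard weights: 0.10, 0.12, 0.75, 0.03.
Galbria: 0.1000×11.8 + 0.1200×21.3 + 0.7500×107.0 + 0.0300×222.7 = 90.6670 per 1,000.
Pyrenia: 0.1000×6.3 + 0.1200×16.9 + 0.7500×54.4 + 0.0300×131.5 = 47.4030 per 1,000.
Difference = 90.6670 − 47.4030 = 43.2640.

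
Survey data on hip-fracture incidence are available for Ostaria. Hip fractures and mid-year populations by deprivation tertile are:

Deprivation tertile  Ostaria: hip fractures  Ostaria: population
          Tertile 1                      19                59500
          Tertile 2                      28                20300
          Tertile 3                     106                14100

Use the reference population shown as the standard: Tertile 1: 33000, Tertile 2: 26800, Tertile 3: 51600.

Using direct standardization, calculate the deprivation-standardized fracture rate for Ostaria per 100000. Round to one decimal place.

390.9

Deprivation-specific rates per 100000 for Ostaria: 31.93, 137.93, 751.77.
Standard total = 111400; weights = 0.2962, 0.2406, 0.4632.
Standardized rate: 0.2962×31.93 + 0.2406×137.93 + 0.4632×751.77 = 390.8602 per 100000.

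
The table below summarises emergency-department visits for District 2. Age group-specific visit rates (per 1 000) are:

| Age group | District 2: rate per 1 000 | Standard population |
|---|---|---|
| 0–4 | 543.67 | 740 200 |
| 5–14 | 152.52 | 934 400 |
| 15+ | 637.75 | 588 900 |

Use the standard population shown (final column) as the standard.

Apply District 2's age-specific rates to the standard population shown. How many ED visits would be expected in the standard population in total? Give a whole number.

920510

Expected ED visits = Σ (standard pop × age-specific rate ÷ 1 000)
= 740 200×543.67/1 000 + 934 400×152.52/1 000 + 588 900×637.75/1 000
= 402424.53 + 142514.69 + 375570.97 = 920510.20.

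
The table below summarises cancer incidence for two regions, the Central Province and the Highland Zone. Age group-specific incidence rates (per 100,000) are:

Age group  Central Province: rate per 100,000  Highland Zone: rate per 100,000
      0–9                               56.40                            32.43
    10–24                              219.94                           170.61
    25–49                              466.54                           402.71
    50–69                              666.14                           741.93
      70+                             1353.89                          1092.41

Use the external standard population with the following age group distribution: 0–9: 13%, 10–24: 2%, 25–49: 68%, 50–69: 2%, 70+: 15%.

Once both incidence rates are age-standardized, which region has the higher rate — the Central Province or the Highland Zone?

Standard weights: 0.13, 0.02, 0.68, 0.02, 0.15.
The Central Province: 0.1300×56.40 + 0.0200×219.94 + 0.6800×466.54 + 0.0200×666.14 + 0.1500×1353.89 = 545.3843 per 100,000.
The Highland Zone: 0.1300×32.43 + 0.0200×170.61 + 0.6800×402.71 + 0.0200×741.93 + 0.1500×1092.41 = 460.1710 per 100,000.

Central Province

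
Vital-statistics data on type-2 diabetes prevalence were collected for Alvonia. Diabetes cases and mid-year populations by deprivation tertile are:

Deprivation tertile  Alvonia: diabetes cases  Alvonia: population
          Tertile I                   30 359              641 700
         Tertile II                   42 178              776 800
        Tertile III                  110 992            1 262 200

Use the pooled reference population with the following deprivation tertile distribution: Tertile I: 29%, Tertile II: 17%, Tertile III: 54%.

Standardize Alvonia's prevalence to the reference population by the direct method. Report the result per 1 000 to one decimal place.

70.4

Deprivation-specific rates per 1 000 for Alvonia: 47.310, 54.297, 87.935.
Standard weights: 0.29, 0.17, 0.54.
Standardized rate: 0.2900×47.310 + 0.1700×54.297 + 0.5400×87.935 = 70.4356 per 1 000.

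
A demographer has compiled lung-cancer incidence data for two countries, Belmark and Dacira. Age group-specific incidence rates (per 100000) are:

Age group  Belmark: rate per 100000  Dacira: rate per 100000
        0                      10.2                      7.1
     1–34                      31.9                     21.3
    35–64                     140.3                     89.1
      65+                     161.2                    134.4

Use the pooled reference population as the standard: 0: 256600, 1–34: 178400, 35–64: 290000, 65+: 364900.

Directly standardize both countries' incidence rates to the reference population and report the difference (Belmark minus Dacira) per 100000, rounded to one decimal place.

Standard total = 1089900; weights = 0.2354, 0.1637, 0.2661, 0.3348.
Belmark: 0.2354×10.2 + 0.1637×31.9 + 0.2661×140.3 + 0.3348×161.2 = 98.9239 per 100000.
Dacira: 0.2354×7.1 + 0.1637×21.3 + 0.2661×89.1 + 0.3348×134.4 = 73.8631 per 100000.
Difference = 98.9239 − 73.8631 = 25.0608.

25.1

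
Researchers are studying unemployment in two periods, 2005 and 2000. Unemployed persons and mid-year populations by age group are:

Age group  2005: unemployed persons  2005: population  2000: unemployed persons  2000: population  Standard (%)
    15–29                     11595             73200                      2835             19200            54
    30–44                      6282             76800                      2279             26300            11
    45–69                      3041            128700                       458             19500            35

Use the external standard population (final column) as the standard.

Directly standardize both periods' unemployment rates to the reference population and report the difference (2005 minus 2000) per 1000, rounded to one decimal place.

5.3

Age-specific rates per 1000 for 2005: 158.402, 81.797, 23.629.
For 2000: 147.656, 86.654, 23.487.
Standard weights: 0.54, 0.11, 0.35.
2005: 0.5400×158.402 + 0.1100×81.797 + 0.3500×23.629 = 102.8045 per 1000.
2000: 0.5400×147.656 + 0.1100×86.654 + 0.3500×23.487 = 97.4868 per 1000.
Difference = 102.8045 − 97.4868 = 5.3177.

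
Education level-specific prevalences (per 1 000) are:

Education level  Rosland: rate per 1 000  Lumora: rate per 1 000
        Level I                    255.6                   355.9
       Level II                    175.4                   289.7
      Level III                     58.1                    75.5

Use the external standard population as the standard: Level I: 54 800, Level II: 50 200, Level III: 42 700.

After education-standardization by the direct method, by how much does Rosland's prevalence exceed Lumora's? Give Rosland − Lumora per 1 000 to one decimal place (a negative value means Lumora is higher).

-81.1

Standard total = 147 700; weights = 0.3710, 0.3399, 0.2891.
Rosland: 0.3710×255.6 + 0.3399×175.4 + 0.2891×58.1 = 171.2446 per 1 000.
Lumora: 0.3710×355.9 + 0.3399×289.7 + 0.2891×75.5 = 252.3366 per 1 000.
Difference = 171.2446 − 252.3366 = -81.0919.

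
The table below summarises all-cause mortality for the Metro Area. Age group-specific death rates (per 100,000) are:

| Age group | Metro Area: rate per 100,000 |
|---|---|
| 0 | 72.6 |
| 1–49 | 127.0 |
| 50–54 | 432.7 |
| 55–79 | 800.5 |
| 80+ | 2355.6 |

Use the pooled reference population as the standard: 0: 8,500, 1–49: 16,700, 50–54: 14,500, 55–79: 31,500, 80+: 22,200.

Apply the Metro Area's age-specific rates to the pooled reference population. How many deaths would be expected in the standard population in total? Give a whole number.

Expected deaths = Σ (standard pop × age-specific rate ÷ 100,000)
= 8,500×72.6/100,000 + 16,700×127.0/100,000 + 14,500×432.7/100,000 + 31,500×800.5/100,000 + 22,200×2355.6/100,000
= 6.17 + 21.21 + 62.74 + 252.16 + 522.94 = 865.22.

865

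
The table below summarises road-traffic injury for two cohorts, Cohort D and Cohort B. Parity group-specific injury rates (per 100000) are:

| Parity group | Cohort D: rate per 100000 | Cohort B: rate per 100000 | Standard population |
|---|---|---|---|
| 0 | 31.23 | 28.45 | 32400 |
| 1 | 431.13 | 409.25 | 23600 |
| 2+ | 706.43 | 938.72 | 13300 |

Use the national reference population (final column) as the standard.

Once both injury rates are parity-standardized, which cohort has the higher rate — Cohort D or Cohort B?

Standard total = 69300; weights = 0.4675, 0.3405, 0.1919.
Cohort D: 0.4675×31.23 + 0.3405×431.13 + 0.1919×706.43 = 296.9991 per 100000.
Cohort B: 0.4675×28.45 + 0.3405×409.25 + 0.1919×938.72 = 332.8291 per 100000.

Cohort B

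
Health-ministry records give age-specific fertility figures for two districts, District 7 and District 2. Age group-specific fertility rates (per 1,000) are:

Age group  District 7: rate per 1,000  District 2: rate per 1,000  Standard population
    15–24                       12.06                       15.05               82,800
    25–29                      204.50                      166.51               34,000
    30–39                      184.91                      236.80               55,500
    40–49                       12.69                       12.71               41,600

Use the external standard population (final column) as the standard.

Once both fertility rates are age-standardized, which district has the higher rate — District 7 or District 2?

District 2

Standard total = 213,900; weights = 0.3871, 0.1590, 0.2595, 0.1945.
District 7: 0.3871×12.06 + 0.1590×204.50 + 0.2595×184.91 + 0.1945×12.69 = 87.6203 per 1,000.
District 2: 0.3871×15.05 + 0.1590×166.51 + 0.2595×236.80 + 0.1945×12.71 = 96.2067 per 1,000.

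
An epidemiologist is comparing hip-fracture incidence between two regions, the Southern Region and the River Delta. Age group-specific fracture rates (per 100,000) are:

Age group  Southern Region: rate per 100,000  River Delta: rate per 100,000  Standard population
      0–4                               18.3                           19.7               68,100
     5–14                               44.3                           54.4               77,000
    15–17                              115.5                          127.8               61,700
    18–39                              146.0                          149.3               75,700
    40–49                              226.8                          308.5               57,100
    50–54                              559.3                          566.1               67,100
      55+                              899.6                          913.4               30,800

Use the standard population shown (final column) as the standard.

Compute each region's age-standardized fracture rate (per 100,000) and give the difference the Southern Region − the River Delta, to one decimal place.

-17.0

Standard total = 437,500; weights = 0.1557, 0.1760, 0.1410, 0.1730, 0.1305, 0.1534, 0.0704.
The Southern Region: 0.1557×18.3 + 0.1760×44.3 + 0.1410×115.5 + 0.1730×146.0 + 0.1305×226.8 + 0.1534×559.3 + 0.0704×899.6 = 230.9094 per 100,000.
The River Delta: 0.1557×19.7 + 0.1760×54.4 + 0.1410×127.8 + 0.1730×149.3 + 0.1305×308.5 + 0.1534×566.1 + 0.0704×913.4 = 247.8880 per 100,000.
Difference = 230.9094 − 247.8880 = -16.9786.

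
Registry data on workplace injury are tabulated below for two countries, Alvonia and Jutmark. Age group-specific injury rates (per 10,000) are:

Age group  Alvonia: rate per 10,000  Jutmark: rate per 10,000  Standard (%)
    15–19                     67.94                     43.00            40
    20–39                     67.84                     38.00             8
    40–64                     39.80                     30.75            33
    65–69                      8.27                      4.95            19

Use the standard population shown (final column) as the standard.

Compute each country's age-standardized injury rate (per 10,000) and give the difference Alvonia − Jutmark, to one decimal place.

16.0

Standard weights: 0.40, 0.08, 0.33, 0.19.
Alvonia: 0.4000×67.94 + 0.0800×67.84 + 0.3300×39.80 + 0.1900×8.27 = 47.3085 per 10,000.
Jutmark: 0.4000×43.00 + 0.0800×38.00 + 0.3300×30.75 + 0.1900×4.95 = 31.3280 per 10,000.
Difference = 47.3085 − 31.3280 = 15.9805.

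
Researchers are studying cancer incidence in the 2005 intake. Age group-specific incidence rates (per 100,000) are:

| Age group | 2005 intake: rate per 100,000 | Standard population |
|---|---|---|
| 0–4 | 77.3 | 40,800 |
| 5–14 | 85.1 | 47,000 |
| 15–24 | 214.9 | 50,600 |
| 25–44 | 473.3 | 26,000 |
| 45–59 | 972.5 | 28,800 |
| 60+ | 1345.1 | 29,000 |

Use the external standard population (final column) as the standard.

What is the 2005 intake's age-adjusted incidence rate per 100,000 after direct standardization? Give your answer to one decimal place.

438.1

Standard total = 222,200; weights = 0.1836, 0.2115, 0.2277, 0.1170, 0.1296, 0.1305.
Standardized rate: 0.1836×77.3 + 0.2115×85.1 + 0.2277×214.9 + 0.1170×473.3 + 0.1296×972.5 + 0.1305×1345.1 = 438.1151 per 100,000.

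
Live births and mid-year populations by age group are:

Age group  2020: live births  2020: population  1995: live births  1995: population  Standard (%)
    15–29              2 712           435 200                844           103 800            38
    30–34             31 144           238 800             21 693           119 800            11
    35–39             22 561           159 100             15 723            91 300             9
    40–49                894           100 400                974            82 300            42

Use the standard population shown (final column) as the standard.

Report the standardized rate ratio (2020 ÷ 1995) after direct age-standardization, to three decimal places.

0.764

Age-specific rates per 1 000 for 2020: 6.232, 130.419, 141.804, 8.904.
For 1995: 8.131, 181.077, 172.212, 11.835.
Standard weights: 0.38, 0.11, 0.09, 0.42.
2020: 0.3800×6.232 + 0.1100×130.419 + 0.0900×141.804 + 0.4200×8.904 = 33.2163 per 1 000.
1995: 0.3800×8.131 + 0.1100×181.077 + 0.0900×172.212 + 0.4200×11.835 = 43.4780 per 1 000.
Ratio = 33.2163 ÷ 43.4780 = 0.76398.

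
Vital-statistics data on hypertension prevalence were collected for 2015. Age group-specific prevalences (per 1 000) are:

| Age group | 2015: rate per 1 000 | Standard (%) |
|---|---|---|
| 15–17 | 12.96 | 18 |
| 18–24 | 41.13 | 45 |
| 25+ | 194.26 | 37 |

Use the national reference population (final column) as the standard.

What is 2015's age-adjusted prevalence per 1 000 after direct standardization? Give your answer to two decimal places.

92.72

Standard weights: 0.18, 0.45, 0.37.
Standardized rate: 0.1800×12.96 + 0.4500×41.13 + 0.3700×194.26 = 92.7175 per 1 000.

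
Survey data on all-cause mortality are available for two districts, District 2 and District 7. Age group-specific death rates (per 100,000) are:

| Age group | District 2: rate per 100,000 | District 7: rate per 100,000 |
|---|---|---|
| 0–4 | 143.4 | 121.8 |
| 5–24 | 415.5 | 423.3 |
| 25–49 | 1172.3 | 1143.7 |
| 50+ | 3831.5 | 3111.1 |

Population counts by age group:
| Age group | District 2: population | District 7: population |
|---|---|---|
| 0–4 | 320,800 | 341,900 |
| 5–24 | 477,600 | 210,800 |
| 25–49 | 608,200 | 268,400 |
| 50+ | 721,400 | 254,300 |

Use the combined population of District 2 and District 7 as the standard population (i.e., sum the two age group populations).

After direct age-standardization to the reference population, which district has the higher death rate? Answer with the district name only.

District 2

Combined standard total = 3,203,400; weights = 0.2069, 0.2149, 0.2736, 0.3046.
District 2: 0.2069×143.4 + 0.2149×415.5 + 0.2736×1172.3 + 0.3046×3831.5 = 1606.7597 per 100,000.
District 7: 0.2069×121.8 + 0.2149×423.3 + 0.2736×1143.7 + 0.3046×3111.1 = 1376.7198 per 100,000.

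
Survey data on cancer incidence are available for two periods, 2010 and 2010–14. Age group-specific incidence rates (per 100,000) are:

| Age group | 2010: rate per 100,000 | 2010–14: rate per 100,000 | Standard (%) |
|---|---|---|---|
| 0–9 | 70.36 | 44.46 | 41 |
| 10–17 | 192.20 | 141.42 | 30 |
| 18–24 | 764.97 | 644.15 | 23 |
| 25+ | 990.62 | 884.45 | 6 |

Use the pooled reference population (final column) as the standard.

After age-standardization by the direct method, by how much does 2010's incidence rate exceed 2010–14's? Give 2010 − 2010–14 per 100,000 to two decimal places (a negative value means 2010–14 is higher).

60.01

Standard weights: 0.41, 0.30, 0.23, 0.06.
2010: 0.4100×70.36 + 0.3000×192.20 + 0.2300×764.97 + 0.0600×990.62 = 321.8879 per 100,000.
2010–14: 0.4100×44.46 + 0.3000×141.42 + 0.2300×644.15 + 0.0600×884.45 = 261.8761 per 100,000.
Difference = 321.8879 − 261.8761 = 60.0118.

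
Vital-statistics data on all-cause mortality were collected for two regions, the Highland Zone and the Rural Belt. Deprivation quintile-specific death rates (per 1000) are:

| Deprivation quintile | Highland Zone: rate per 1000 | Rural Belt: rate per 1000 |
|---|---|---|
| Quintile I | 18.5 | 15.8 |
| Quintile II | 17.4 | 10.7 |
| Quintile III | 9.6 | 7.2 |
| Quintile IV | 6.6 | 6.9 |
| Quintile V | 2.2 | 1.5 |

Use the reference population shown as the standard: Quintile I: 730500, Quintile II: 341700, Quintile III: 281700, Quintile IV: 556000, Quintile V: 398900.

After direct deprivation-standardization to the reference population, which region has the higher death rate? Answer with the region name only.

Standard total = 2308800; weights = 0.3164, 0.1480, 0.1220, 0.2408, 0.1728.
The Highland Zone: 0.3164×18.5 + 0.1480×17.4 + 0.1220×9.6 + 0.2408×6.6 + 0.1728×2.2 = 11.5694 per 1000.
The Rural Belt: 0.3164×15.8 + 0.1480×10.7 + 0.1220×7.2 + 0.2408×6.9 + 0.1728×1.5 = 9.3820 per 1000.

Highland Zone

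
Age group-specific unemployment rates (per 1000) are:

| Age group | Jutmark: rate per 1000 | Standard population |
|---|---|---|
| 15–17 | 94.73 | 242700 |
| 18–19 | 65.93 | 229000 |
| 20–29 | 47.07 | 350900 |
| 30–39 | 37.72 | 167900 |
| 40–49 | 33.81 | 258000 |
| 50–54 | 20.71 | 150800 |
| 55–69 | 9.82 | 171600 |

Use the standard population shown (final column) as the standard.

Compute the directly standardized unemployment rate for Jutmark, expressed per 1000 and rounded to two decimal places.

47.41

Standard total = 1570900; weights = 0.1545, 0.1458, 0.2234, 0.1069, 0.1642, 0.0960, 0.1092.
Standardized rate: 0.1545×94.73 + 0.1458×65.93 + 0.2234×47.07 + 0.1069×37.72 + 0.1642×33.81 + 0.0960×20.71 + 0.1092×9.82 = 47.4060 per 1000.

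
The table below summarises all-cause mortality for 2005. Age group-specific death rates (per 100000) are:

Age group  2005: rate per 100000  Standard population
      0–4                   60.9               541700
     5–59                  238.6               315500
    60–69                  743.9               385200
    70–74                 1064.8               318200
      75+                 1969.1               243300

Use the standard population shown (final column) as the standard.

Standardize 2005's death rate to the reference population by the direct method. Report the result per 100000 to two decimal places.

672.28

Standard total = 1803900; weights = 0.3003, 0.1749, 0.2135, 0.1764, 0.1349.
Standardized rate: 0.3003×60.9 + 0.1749×238.6 + 0.2135×743.9 + 0.1764×1064.8 + 0.1349×1969.1 = 672.2765 per 100000.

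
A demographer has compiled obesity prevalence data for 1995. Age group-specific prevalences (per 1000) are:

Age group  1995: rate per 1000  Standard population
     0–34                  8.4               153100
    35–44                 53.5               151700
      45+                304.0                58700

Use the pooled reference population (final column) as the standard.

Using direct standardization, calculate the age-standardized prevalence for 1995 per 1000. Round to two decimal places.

74.96

Standard total = 363500; weights = 0.4212, 0.4173, 0.1615.
Standardized rate: 0.4212×8.4 + 0.4173×53.5 + 0.1615×304.0 = 74.9568 per 1000.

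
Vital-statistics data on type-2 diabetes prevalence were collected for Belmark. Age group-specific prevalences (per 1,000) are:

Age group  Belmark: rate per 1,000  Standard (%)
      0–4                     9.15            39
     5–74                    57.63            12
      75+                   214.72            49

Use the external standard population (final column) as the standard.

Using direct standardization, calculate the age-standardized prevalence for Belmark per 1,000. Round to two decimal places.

Standard weights: 0.39, 0.12, 0.49.
Standardized rate: 0.3900×9.15 + 0.1200×57.63 + 0.4900×214.72 = 115.6969 per 1,000.

115.70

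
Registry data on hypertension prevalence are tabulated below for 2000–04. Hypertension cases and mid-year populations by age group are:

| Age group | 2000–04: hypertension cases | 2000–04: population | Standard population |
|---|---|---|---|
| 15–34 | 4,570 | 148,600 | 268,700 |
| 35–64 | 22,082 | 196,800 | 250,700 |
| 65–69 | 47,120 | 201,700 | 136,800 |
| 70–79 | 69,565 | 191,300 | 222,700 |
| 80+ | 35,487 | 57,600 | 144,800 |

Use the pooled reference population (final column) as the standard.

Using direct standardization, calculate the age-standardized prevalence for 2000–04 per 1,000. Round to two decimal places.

233.02

Age-specific rates per 1,000 for 2000–04: 30.754, 112.205, 233.614, 363.643, 616.094.
Standard total = 1,023,700; weights = 0.2625, 0.2449, 0.1336, 0.2175, 0.1414.
Standardized rate: 0.2625×30.754 + 0.2449×112.205 + 0.1336×233.614 + 0.2175×363.643 + 0.1414×616.094 = 233.0230 per 1,000.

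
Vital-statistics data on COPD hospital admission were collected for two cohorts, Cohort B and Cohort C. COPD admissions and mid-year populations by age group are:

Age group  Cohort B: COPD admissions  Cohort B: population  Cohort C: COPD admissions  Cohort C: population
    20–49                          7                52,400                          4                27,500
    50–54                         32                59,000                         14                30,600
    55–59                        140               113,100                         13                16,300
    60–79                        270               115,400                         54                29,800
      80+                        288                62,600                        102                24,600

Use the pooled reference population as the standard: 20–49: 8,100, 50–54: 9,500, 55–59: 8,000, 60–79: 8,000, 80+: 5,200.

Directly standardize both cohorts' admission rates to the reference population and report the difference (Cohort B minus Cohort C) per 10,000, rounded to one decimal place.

Age-specific rates per 10,000 for Cohort B: 1.34, 5.42, 12.38, 23.40, 46.01.
For Cohort C: 1.45, 4.58, 7.98, 18.12, 41.46.
Standard total = 38,800; weights = 0.2088, 0.2448, 0.2062, 0.2062, 0.1340.
Cohort B: 0.2088×1.34 + 0.2448×5.42 + 0.2062×12.38 + 0.2062×23.40 + 0.1340×46.01 = 15.1490 per 10,000.
Cohort C: 0.2088×1.45 + 0.2448×4.58 + 0.2062×7.98 + 0.2062×18.12 + 0.1340×41.46 = 12.3615 per 10,000.
Difference = 15.1490 − 12.3615 = 2.7875.

2.8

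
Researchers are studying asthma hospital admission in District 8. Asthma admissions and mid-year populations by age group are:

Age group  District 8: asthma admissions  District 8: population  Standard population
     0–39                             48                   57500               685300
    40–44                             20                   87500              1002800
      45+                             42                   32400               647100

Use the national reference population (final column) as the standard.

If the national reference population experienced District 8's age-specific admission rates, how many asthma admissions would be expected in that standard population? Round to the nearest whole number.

Age-specific rates per 10000 for District 8: 8.35, 2.29, 12.96.
Expected asthma admissions = Σ (standard pop × age-specific rate ÷ 10000)
= 685300×8.35/10000 + 1002800×2.29/10000 + 647100×12.96/10000
= 572.08 + 229.21 + 838.83 = 1640.12.

1640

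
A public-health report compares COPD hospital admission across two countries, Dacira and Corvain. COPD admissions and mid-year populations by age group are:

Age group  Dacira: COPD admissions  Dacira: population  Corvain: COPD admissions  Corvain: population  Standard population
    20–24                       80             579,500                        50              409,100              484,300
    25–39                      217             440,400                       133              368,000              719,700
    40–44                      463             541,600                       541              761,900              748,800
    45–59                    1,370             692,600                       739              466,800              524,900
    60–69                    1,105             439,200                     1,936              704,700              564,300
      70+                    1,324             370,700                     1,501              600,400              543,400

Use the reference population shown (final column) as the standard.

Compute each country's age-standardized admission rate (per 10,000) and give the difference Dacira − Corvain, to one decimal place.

2.4

Age-specific rates per 10,000 for Dacira: 1.38, 4.93, 8.55, 19.78, 25.16, 35.72.
For Corvain: 1.22, 3.61, 7.10, 15.83, 27.47, 25.00.
Standard total = 3,585,400; weights = 0.1351, 0.2007, 0.2088, 0.1464, 0.1574, 0.1516.
Dacira: 0.1351×1.38 + 0.2007×4.93 + 0.2088×8.55 + 0.1464×19.78 + 0.1574×25.16 + 0.1516×35.72 = 15.2297 per 10,000.
Corvain: 0.1351×1.22 + 0.2007×3.61 + 0.2088×7.10 + 0.1464×15.83 + 0.1574×27.47 + 0.1516×25.00 = 12.8040 per 10,000.
Difference = 15.2297 − 12.8040 = 2.4256.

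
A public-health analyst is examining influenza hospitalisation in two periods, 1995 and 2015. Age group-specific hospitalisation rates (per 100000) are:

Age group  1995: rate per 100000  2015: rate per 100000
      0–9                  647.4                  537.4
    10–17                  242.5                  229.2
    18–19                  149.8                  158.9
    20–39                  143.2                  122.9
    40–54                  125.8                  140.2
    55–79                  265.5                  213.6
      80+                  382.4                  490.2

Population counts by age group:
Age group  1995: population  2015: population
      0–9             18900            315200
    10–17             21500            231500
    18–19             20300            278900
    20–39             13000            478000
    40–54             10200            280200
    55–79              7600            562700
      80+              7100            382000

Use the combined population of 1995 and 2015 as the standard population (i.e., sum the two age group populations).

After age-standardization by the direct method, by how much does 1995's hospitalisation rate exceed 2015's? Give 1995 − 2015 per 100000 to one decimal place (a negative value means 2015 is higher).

Combined standard total = 2627100; weights = 0.1272, 0.0963, 0.1139, 0.1869, 0.1105, 0.2171, 0.1481.
1995: 0.1272×647.4 + 0.0963×242.5 + 0.1139×149.8 + 0.1869×143.2 + 0.1105×125.8 + 0.2171×265.5 + 0.1481×382.4 = 277.6899 per 100000.
2015: 0.1272×537.4 + 0.0963×229.2 + 0.1139×158.9 + 0.1869×122.9 + 0.1105×140.2 + 0.2171×213.6 + 0.1481×490.2 = 265.9536 per 100000.
Difference = 277.6899 − 265.9536 = 11.7363.

11.7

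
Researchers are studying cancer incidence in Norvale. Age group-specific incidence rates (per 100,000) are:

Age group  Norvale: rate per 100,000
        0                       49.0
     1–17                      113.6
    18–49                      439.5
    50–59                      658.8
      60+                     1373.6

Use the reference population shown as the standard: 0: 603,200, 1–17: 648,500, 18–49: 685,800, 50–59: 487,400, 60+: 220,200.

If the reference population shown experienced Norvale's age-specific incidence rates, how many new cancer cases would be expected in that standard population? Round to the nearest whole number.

Expected new cancer cases = Σ (standard pop × age-specific rate ÷ 100,000)
= 603,200×49.0/100,000 + 648,500×113.6/100,000 + 685,800×439.5/100,000 + 487,400×658.8/100,000 + 220,200×1373.6/100,000
= 295.57 + 736.70 + 3014.09 + 3210.99 + 3024.67 = 10282.01.

10282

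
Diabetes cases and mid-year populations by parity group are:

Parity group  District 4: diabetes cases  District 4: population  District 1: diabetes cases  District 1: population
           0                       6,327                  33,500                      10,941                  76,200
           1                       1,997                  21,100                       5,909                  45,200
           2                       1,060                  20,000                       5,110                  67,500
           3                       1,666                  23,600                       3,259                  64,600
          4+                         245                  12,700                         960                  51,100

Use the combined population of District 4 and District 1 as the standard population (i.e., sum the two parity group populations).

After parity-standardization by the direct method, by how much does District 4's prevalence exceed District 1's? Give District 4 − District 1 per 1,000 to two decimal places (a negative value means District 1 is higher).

5.77

Parity-specific rates per 1,000 for District 4: 188.866, 94.645, 53.000, 70.593, 19.291.
For District 1: 143.583, 130.730, 75.704, 50.449, 18.787.
Combined standard total = 415,500; weights = 0.2640, 0.1596, 0.2106, 0.2123, 0.1535.
District 4: 0.2640×188.866 + 0.1596×94.645 + 0.2106×53.000 + 0.2123×70.593 + 0.1535×19.291 = 94.0749 per 1,000.
District 1: 0.2640×143.583 + 0.1596×130.730 + 0.2106×75.704 + 0.2123×50.449 + 0.1535×18.787 = 88.3049 per 1,000.
Difference = 94.0749 − 88.3049 = 5.7700.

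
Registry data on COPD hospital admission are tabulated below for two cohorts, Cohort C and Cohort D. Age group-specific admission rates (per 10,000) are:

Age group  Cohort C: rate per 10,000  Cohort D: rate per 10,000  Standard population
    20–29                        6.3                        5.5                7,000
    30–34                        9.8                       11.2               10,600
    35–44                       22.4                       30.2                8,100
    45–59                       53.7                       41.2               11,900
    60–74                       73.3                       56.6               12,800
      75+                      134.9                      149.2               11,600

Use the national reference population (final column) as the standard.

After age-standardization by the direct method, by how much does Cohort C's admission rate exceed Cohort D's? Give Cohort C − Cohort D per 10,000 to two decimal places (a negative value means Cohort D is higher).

2.00

Standard total = 62,000; weights = 0.1129, 0.1710, 0.1306, 0.1919, 0.2065, 0.1871.
Cohort C: 0.1129×6.3 + 0.1710×9.8 + 0.1306×22.4 + 0.1919×53.7 + 0.2065×73.3 + 0.1871×134.9 = 55.9924 per 10,000.
Cohort D: 0.1129×5.5 + 0.1710×11.2 + 0.1306×30.2 + 0.1919×41.2 + 0.2065×56.6 + 0.1871×149.2 = 53.9890 per 10,000.
Difference = 55.9924 − 53.9890 = 2.0034.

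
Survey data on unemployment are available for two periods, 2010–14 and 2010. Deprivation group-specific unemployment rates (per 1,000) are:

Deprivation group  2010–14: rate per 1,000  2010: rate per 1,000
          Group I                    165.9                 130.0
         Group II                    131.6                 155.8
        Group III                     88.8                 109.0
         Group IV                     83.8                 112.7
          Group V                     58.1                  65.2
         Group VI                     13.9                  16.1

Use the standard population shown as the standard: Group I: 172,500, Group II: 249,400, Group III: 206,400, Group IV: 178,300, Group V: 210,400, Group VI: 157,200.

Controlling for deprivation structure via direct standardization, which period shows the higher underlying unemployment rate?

Standard total = 1,174,200; weights = 0.1469, 0.2124, 0.1758, 0.1518, 0.1792, 0.1339.
2010–14: 0.1469×165.9 + 0.2124×131.6 + 0.1758×88.8 + 0.1518×83.8 + 0.1792×58.1 + 0.1339×13.9 = 92.9296 per 1,000.
2010: 0.1469×130.0 + 0.2124×155.8 + 0.1758×109.0 + 0.1518×112.7 + 0.1792×65.2 + 0.1339×16.1 = 102.3016 per 1,000.

2010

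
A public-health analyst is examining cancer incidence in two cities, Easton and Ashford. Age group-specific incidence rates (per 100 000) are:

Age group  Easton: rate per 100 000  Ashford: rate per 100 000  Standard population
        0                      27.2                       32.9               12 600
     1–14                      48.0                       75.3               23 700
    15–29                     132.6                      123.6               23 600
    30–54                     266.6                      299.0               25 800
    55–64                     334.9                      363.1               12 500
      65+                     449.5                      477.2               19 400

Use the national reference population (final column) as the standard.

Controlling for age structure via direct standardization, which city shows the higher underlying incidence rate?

Ashford

Standard total = 117 600; weights = 0.1071, 0.2015, 0.2007, 0.2194, 0.1063, 0.1650.
Easton: 0.1071×27.2 + 0.2015×48.0 + 0.2007×132.6 + 0.2194×266.6 + 0.1063×334.9 + 0.1650×449.5 = 207.4363 per 100 000.
Ashford: 0.1071×32.9 + 0.2015×75.3 + 0.2007×123.6 + 0.2194×299.0 + 0.1063×363.1 + 0.1650×477.2 = 226.4179 per 100 000.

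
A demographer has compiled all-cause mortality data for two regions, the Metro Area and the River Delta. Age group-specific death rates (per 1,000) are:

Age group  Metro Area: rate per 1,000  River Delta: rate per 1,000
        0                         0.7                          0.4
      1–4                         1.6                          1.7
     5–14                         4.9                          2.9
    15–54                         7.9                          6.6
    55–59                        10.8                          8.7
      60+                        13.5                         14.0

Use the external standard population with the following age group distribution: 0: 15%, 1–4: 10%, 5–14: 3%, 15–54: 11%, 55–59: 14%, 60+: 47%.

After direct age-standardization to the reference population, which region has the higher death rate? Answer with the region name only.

Metro Area

Standard weights: 0.15, 0.10, 0.03, 0.11, 0.14, 0.47.
The Metro Area: 0.1500×0.7 + 0.1000×1.6 + 0.0300×4.9 + 0.1100×7.9 + 0.1400×10.8 + 0.4700×13.5 = 9.1380 per 1,000.
The River Delta: 0.1500×0.4 + 0.1000×1.7 + 0.0300×2.9 + 0.1100×6.6 + 0.1400×8.7 + 0.4700×14.0 = 8.8410 per 1,000.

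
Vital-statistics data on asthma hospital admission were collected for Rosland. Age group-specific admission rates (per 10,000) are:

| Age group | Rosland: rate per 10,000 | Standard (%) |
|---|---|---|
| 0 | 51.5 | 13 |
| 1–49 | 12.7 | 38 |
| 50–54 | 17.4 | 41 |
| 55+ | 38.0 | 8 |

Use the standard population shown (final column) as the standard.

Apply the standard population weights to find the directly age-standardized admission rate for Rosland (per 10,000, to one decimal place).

21.7

Standard weights: 0.13, 0.38, 0.41, 0.08.
Standardized rate: 0.1300×51.5 + 0.3800×12.7 + 0.4100×17.4 + 0.0800×38.0 = 21.6950 per 10,000.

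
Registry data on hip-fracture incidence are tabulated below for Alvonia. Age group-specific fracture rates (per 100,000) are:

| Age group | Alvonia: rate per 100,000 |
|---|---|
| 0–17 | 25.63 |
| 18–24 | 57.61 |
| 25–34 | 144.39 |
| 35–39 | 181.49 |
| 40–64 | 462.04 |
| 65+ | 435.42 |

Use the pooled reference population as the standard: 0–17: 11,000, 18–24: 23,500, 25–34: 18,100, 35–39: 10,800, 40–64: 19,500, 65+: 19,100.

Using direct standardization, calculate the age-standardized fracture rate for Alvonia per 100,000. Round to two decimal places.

230.74

Standard total = 102,000; weights = 0.1078, 0.2304, 0.1775, 0.1059, 0.1912, 0.1873.
Standardized rate: 0.1078×25.63 + 0.2304×57.61 + 0.1775×144.39 + 0.1059×181.49 + 0.1912×462.04 + 0.1873×435.42 = 230.7414 per 100,000.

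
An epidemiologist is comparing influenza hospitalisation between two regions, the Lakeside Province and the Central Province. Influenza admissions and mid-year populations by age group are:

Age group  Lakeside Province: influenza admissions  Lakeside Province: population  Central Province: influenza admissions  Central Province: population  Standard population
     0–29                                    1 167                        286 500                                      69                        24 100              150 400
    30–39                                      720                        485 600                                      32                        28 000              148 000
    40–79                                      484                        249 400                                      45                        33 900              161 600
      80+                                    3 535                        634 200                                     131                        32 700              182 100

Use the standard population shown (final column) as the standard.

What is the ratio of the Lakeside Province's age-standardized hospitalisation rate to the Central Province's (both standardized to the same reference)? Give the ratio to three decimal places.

Age-specific rates per 100 000 for the Lakeside Province: 407.33, 148.27, 194.07, 557.40.
For the Central Province: 286.31, 114.29, 132.74, 400.61.
Standard total = 642 100; weights = 0.2342, 0.2305, 0.2517, 0.2836.
The Lakeside Province: 0.2342×407.33 + 0.2305×148.27 + 0.2517×194.07 + 0.2836×557.40 = 336.5038 per 100 000.
The Central Province: 0.2342×286.31 + 0.2305×114.29 + 0.2517×132.74 + 0.2836×400.61 = 240.4261 per 100 000.
Ratio = 336.5038 ÷ 240.4261 = 1.39961.

1.400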